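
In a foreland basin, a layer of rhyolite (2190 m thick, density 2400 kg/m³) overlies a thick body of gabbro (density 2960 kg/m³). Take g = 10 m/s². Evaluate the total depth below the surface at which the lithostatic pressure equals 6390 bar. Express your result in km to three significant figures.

Pressure at base of upper layers: 2400×10×2190 = 5.256×10^7 Pa = 525.6 bar
Remaining pressure to be supplied by gabbro: 6.390×10^8 − 5.256×10^7 = 5.864×10^8 Pa
Additional depth in gabbro = 5.864×10^8 Pa / (2960 kg/m³ × 10 m/s²) = 19812 m
Total depth = 2190 m + 19812 m = 22002 m
= 22.002 km

22.0 km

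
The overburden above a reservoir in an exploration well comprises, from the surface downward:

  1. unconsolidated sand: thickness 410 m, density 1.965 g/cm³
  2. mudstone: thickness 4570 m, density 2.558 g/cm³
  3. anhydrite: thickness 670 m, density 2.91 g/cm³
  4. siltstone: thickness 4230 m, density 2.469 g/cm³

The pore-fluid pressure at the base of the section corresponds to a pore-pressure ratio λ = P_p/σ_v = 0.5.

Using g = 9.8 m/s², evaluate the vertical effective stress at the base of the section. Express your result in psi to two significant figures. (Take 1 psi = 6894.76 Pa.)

Overburden (lithostatic) stress σ_v:
unconsolidated sand: 1965 kg/m³ × 9.8 m/s² × 410 m = 7.895×10^6 Pa = 7.895 MPa
mudstone: 2558 kg/m³ × 9.8 m/s² × 4570 m = 1.146×10^8 Pa = 114.6 MPa
anhydrite: 2910 kg/m³ × 9.8 m/s² × 670 m = 1.911×10^7 Pa = 19.11 MPa
siltstone: 2469 kg/m³ × 9.8 m/s² × 4230 m = 1.023×10^8 Pa = 102.3 MPa
Total = 7.895 + 114.6 + 19.11 + 102.3 = 243.91 MPa
Pore pressure P_p = λ·σ_v = 0.5 × 243.9 MPa = 122.0 MPa
Effective stress σ' = σ_v − P_p = 243.9 − 122.0 = 121.96 MPa = 17688 psi

18000 psi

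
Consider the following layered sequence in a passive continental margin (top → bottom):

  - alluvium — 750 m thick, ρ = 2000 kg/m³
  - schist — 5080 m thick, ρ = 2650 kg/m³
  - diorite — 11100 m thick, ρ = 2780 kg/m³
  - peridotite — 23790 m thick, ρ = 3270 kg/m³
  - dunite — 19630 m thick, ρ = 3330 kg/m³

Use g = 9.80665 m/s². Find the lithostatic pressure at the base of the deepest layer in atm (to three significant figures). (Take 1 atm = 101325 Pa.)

alluvium: 2000 kg/m³ × 9.80665 m/s² × 750 m = 1.471×10^7 Pa = 145.2 atm
schist: 2650 kg/m³ × 9.80665 m/s² × 5080 m = 1.320×10^8 Pa = 1303 atm
diorite: 2780 kg/m³ × 9.80665 m/s² × 11100 m = 3.026×10^8 Pa = 2987 atm
peridotite: 3270 kg/m³ × 9.80665 m/s² × 23790 m = 7.629×10^8 Pa = 7529 atm
dunite: 3330 kg/m³ × 9.80665 m/s² × 19630 m = 6.410×10^8 Pa = 6327 atm
Total = 145.2 + 1303 + 2987 + 7529 + 6327 = 18290 atm

18300 atm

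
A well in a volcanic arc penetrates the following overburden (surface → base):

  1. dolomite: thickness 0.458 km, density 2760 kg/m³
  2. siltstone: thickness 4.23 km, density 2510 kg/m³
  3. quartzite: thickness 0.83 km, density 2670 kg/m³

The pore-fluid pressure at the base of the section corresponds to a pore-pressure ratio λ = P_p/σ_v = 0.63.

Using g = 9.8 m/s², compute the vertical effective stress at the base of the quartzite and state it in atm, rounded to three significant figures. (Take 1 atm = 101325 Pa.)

504 atm

Overburden (lithostatic) stress σ_v:
dolomite: 2760 kg/m³ × 9.8 m/s² × 458 m = 1.239×10^7 Pa = 12.39 MPa
siltstone: 2510 kg/m³ × 9.8 m/s² × 4230 m = 1.040×10^8 Pa = 104.0 MPa
quartzite: 2670 kg/m³ × 9.8 m/s² × 830 m = 2.172×10^7 Pa = 21.72 MPa
Total = 12.39 + 104.0 + 21.72 = 138.16 MPa
Pore pressure P_p = λ·σ_v = 0.63 × 138.2 MPa = 87.04 MPa
Effective stress σ' = σ_v − P_p = 138.2 − 87.04 = 51.117 MPa = 504.49 atm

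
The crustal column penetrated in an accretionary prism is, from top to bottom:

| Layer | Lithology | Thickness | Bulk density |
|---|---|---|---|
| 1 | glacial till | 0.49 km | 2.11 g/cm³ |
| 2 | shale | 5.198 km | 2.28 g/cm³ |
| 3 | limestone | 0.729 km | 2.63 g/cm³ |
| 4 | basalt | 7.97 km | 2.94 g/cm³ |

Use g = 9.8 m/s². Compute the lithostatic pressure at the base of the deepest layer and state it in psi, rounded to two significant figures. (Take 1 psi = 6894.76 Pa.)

54000 psi

glacial till: 2110 kg/m³ × 9.8 m/s² × 490 m = 1.013×10^7 Pa = 1470 psi
shale: 2280 kg/m³ × 9.8 m/s² × 5198 m = 1.161×10^8 Pa = 16845 psi
limestone: 2630 kg/m³ × 9.8 m/s² × 729 m = 1.879×10^7 Pa = 2725 psi
basalt: 2940 kg/m³ × 9.8 m/s² × 7970 m = 2.296×10^8 Pa = 33305 psi
Total = 1470 + 16845 + 2725 + 33305 = 54345 psi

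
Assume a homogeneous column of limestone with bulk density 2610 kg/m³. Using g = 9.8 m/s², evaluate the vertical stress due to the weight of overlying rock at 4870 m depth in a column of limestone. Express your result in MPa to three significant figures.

125 MPa

limestone: 2610 kg/m³ × 9.8 m/s² × 4870 m = 1.246×10^8 Pa = 124.6 MPa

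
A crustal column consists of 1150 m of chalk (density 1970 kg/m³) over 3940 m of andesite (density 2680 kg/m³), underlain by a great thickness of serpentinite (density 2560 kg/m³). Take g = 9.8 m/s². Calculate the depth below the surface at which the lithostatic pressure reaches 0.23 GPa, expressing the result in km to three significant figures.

9.25 km

Pressure at base of upper layers: 1970×9.8×1150 + 2680×9.8×3940 = 1.257×10^8 Pa = 0.1257 GPa
Remaining pressure to be supplied by serpentinite: 2.300×10^8 − 1.257×10^8 = 1.043×10^8 Pa
Additional depth in serpentinite = 1.043×10^8 Pa / (2560 kg/m³ × 9.8 m/s²) = 4158.1 m
Total depth = 5090 m + 4158.1 m = 9248.1 m
= 9.2481 km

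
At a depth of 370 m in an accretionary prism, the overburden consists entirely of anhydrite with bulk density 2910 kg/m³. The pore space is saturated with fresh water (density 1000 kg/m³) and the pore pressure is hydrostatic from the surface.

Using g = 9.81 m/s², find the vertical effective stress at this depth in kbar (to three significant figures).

Overburden (lithostatic) stress σ_v:
anhydrite: 2910 kg/m³ × 9.81 m/s² × 370 m = 1.056×10^7 Pa = 10.56 MPa
Pore pressure P_p = 1000 kg/m³ × 9.81 m/s² × 370 m = 3.630×10^6 Pa = 3.630 MPa
Effective stress σ' = σ_v − P_p = 10.56 − 3.630 = 6.9327 MPa = 0.069327 kbar

0.0693 kbar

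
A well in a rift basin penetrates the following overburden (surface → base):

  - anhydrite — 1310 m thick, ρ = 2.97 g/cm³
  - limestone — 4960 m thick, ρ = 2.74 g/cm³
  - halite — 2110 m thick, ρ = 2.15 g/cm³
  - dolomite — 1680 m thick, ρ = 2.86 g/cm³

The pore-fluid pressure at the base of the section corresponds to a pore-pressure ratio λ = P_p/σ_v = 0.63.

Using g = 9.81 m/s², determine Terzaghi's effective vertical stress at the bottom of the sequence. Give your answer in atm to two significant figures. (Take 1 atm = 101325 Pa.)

960 atm

Overburden (lithostatic) stress σ_v:
anhydrite: 2970 kg/m³ × 9.81 m/s² × 1310 m = 3.817×10^7 Pa = 38.17 MPa
limestone: 2740 kg/m³ × 9.81 m/s² × 4960 m = 1.333×10^8 Pa = 133.3 MPa
halite: 2150 kg/m³ × 9.81 m/s² × 2110 m = 4.450×10^7 Pa = 44.50 MPa
dolomite: 2860 kg/m³ × 9.81 m/s² × 1680 m = 4.714×10^7 Pa = 47.14 MPa
Total = 38.17 + 133.3 + 44.50 + 47.14 = 263.13 MPa
Pore pressure P_p = λ·σ_v = 0.63 × 263.1 MPa = 165.8 MPa
Effective stress σ' = σ_v − P_p = 263.1 − 165.8 = 97.357 MPa = 960.84 atm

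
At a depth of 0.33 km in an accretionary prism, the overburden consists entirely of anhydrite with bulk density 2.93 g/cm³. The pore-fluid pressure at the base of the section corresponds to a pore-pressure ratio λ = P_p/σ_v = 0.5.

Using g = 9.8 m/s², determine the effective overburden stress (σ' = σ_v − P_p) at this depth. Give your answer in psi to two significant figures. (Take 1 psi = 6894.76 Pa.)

690 psi

Overburden (lithostatic) stress σ_v:
anhydrite: 2930 kg/m³ × 9.8 m/s² × 330 m = 9.476×10^6 Pa = 9.476 MPa
Pore pressure P_p = λ·σ_v = 0.5 × 9.476 MPa = 4.738 MPa
Effective stress σ' = σ_v − P_p = 9.476 − 4.738 = 4.7378 MPa = 687.16 psi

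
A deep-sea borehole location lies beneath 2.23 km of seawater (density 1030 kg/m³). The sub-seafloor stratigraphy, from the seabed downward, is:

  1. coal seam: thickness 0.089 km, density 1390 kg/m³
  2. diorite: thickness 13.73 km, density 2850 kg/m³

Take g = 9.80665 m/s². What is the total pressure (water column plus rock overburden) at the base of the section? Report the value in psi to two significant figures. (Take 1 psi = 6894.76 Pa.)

seawater: 1030 kg/m³ × 9.80665 m/s² × 2230 m = 2.252×10^7 Pa = 3267 psi
coal seam: 1390 kg/m³ × 9.80665 m/s² × 89 m = 1.213×10^6 Pa = 176.0 psi
diorite: 2850 kg/m³ × 9.80665 m/s² × 13730 m = 3.837×10^8 Pa = 55657 psi
Total = 3267 + 176.0 + 55657 = 59100 psi

59000 psi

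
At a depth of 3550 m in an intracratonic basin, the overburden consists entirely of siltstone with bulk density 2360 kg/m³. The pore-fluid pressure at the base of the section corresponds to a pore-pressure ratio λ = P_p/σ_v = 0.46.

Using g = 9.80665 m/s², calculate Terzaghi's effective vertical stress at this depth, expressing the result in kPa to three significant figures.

44400 kPa

Overburden (lithostatic) stress σ_v:
siltstone: 2360 kg/m³ × 9.80665 m/s² × 3550 m = 8.216×10^7 Pa = 82.16 MPa
Pore pressure P_p = λ·σ_v = 0.46 × 82.16 MPa = 37.79 MPa
Effective stress σ' = σ_v − P_p = 82.16 − 37.79 = 44.366 MPa = 44366 kPa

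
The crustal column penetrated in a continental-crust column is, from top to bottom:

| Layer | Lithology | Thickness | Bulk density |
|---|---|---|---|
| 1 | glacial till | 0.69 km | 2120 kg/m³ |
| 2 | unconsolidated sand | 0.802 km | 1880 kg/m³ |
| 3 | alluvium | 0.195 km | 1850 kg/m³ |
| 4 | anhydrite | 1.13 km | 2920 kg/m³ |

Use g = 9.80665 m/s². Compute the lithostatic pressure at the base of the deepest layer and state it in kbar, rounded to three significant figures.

glacial till: 2120 kg/m³ × 9.80665 m/s² × 690 m = 1.435×10^7 Pa = 0.1435 kbar
unconsolidated sand: 1880 kg/m³ × 9.80665 m/s² × 802 m = 1.479×10^7 Pa = 0.1479 kbar
alluvium: 1850 kg/m³ × 9.80665 m/s² × 195 m = 3.538×10^6 Pa = 0.03538 kbar
anhydrite: 2920 kg/m³ × 9.80665 m/s² × 1130 m = 3.236×10^7 Pa = 0.3236 kbar
Total = 0.1435 + 0.1479 + 0.03538 + 0.3236 = 0.65027 kbar

0.650 kbar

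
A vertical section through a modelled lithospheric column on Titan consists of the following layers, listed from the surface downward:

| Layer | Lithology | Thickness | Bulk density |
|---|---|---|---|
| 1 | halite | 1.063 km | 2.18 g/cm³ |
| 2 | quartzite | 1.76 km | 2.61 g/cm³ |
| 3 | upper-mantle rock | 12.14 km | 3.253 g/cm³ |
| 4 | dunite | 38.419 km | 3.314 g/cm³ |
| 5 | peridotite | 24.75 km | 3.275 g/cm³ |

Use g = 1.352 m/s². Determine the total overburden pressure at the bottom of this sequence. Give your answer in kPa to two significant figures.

halite: 2180 kg/m³ × 1.352 m/s² × 1063 m = 3.133×10^6 Pa = 3133 kPa
quartzite: 2610 kg/m³ × 1.352 m/s² × 1760 m = 6.211×10^6 Pa = 6211 kPa
upper-mantle rock: 3253 kg/m³ × 1.352 m/s² × 12140 m = 5.339×10^7 Pa = 53392 kPa
dunite: 3314 kg/m³ × 1.352 m/s² × 38419 m = 1.721×10^8 Pa = 1.721×10^5 kPa
peridotite: 3275 kg/m³ × 1.352 m/s² × 24750 m = 1.096×10^8 Pa = 1.096×10^5 kPa
Total = 3133 + 6211 + 53392 + 1.721×10^5 + 1.096×10^5 = 3.4446×10^5 kPa

340000 kPa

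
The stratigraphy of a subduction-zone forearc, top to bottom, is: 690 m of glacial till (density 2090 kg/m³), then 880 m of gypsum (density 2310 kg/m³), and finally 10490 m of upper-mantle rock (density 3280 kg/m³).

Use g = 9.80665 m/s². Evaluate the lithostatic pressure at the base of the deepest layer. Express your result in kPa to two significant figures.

glacial till: 2090 kg/m³ × 9.80665 m/s² × 690 m = 1.414×10^7 Pa = 14142 kPa
gypsum: 2310 kg/m³ × 9.80665 m/s² × 880 m = 1.993×10^7 Pa = 19935 kPa
upper-mantle rock: 3280 kg/m³ × 9.80665 m/s² × 10490 m = 3.374×10^8 Pa = 3.374×10^5 kPa
Total = 14142 + 19935 + 3.374×10^5 = 3.7150×10^5 kPa

370000 kPa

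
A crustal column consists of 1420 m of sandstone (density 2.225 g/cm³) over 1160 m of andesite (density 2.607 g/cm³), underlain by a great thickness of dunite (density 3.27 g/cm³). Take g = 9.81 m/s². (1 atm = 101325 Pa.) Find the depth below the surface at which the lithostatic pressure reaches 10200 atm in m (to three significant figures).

32900 m

Pressure at base of upper layers: 2225×9.81×1420 + 2607×9.81×1160 = 6.066×10^7 Pa = 598.7 atm
Remaining pressure to be supplied by dunite: 1.034×10^9 − 6.066×10^7 = 9.729×10^8 Pa
Additional depth in dunite = 9.729×10^8 Pa / (3270 kg/m³ × 9.81 m/s²) = 30327 m
Total depth = 2580 m + 30327 m = 32907 m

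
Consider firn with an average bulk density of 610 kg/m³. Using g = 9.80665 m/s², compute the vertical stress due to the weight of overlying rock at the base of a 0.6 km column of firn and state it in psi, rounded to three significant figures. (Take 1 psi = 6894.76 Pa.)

521 psi

firn: 610 kg/m³ × 9.80665 m/s² × 600 m = 3.589×10^6 Pa = 520.6 psi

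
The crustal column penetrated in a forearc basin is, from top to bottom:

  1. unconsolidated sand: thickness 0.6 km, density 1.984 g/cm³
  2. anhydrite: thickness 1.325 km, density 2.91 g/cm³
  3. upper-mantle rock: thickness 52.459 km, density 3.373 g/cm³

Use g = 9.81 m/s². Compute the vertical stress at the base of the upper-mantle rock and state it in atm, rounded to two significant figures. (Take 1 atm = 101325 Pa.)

unconsolidated sand: 1984 kg/m³ × 9.81 m/s² × 600 m = 1.168×10^7 Pa = 115.3 atm
anhydrite: 2910 kg/m³ × 9.81 m/s² × 1325 m = 3.782×10^7 Pa = 373.3 atm
upper-mantle rock: 3373 kg/m³ × 9.81 m/s² × 52459 m = 1.736×10^9 Pa = 17131 atm
Total = 115.3 + 373.3 + 17131 = 17620 atm

18000 atm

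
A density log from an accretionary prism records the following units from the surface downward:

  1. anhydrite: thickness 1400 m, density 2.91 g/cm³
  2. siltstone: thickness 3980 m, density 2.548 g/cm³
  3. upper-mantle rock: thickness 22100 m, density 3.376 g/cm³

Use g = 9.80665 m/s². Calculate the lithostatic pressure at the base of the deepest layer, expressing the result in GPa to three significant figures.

0.871 GPa

anhydrite: 2910 kg/m³ × 9.80665 m/s² × 1400 m = 3.995×10^7 Pa = 0.03995 GPa
siltstone: 2548 kg/m³ × 9.80665 m/s² × 3980 m = 9.945×10^7 Pa = 0.09945 GPa
upper-mantle rock: 3376 kg/m³ × 9.80665 m/s² × 22100 m = 7.317×10^8 Pa = 0.7317 GPa
Total = 0.03995 + 0.09945 + 0.7317 = 0.87107 GPa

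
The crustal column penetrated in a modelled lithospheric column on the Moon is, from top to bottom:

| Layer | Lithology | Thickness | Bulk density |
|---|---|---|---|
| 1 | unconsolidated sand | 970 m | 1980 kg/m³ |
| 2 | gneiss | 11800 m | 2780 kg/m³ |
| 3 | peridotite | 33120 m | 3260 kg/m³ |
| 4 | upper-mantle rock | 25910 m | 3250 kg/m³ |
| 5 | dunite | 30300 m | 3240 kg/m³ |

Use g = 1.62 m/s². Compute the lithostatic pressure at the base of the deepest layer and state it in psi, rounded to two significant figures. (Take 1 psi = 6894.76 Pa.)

unconsolidated sand: 1980 kg/m³ × 1.62 m/s² × 970 m = 3.111×10^6 Pa = 451.3 psi
gneiss: 2780 kg/m³ × 1.62 m/s² × 11800 m = 5.314×10^7 Pa = 7708 psi
peridotite: 3260 kg/m³ × 1.62 m/s² × 33120 m = 1.749×10^8 Pa = 25369 psi
upper-mantle rock: 3250 kg/m³ × 1.62 m/s² × 25910 m = 1.364×10^8 Pa = 19785 psi
dunite: 3240 kg/m³ × 1.62 m/s² × 30300 m = 1.590×10^8 Pa = 23067 psi
Total = 451.3 + 7708 + 25369 + 19785 + 23067 = 76380 psi

76000 psi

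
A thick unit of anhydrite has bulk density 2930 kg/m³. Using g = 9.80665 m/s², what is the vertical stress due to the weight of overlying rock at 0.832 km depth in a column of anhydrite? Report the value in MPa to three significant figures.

anhydrite: 2930 kg/m³ × 9.80665 m/s² × 832 m = 2.391×10^7 Pa = 23.91 MPa

23.9 MPa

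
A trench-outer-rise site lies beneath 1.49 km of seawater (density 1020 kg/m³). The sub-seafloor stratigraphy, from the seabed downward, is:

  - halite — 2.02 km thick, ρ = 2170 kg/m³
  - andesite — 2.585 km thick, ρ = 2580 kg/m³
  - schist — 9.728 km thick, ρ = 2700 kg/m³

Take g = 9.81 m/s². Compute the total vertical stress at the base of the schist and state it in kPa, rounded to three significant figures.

seawater: 1020 kg/m³ × 9.81 m/s² × 1490 m = 1.491×10^7 Pa = 14909 kPa
halite: 2170 kg/m³ × 9.81 m/s² × 2020 m = 4.300×10^7 Pa = 43001 kPa
andesite: 2580 kg/m³ × 9.81 m/s² × 2585 m = 6.543×10^7 Pa = 65426 kPa
schist: 2700 kg/m³ × 9.81 m/s² × 9728 m = 2.577×10^8 Pa = 2.577×10^5 kPa
Total = 14909 + 43001 + 65426 + 2.577×10^5 = 3.8100×10^5 kPa

381000 kPa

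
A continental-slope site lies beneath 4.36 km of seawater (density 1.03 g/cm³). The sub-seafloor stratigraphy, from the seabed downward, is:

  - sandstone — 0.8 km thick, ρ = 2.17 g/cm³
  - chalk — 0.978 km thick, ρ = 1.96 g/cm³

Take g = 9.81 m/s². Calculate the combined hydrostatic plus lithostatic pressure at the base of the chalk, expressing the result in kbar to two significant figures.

0.80 kbar

seawater: 1030 kg/m³ × 9.81 m/s² × 4360 m = 4.405×10^7 Pa = 0.4405 kbar
sandstone: 2170 kg/m³ × 9.81 m/s² × 800 m = 1.703×10^7 Pa = 0.1703 kbar
chalk: 1960 kg/m³ × 9.81 m/s² × 978 m = 1.880×10^7 Pa = 0.1880 kbar
Total = 0.4405 + 0.1703 + 0.1880 = 0.79890 kbar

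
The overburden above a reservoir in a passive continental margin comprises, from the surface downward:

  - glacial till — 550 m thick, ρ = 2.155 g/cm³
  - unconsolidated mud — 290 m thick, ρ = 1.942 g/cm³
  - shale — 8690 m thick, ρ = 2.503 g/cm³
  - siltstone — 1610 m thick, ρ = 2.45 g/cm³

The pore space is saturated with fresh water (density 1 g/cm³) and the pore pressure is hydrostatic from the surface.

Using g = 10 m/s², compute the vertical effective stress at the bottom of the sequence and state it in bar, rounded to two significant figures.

Overburden (lithostatic) stress σ_v:
glacial till: 2155 kg/m³ × 10 m/s² × 550 m = 1.185×10^7 Pa = 11.85 MPa
unconsolidated mud: 1942 kg/m³ × 10 m/s² × 290 m = 5.632×10^6 Pa = 5.632 MPa
shale: 2503 kg/m³ × 10 m/s² × 8690 m = 2.175×10^8 Pa = 217.5 MPa
siltstone: 2450 kg/m³ × 10 m/s² × 1610 m = 3.945×10^7 Pa = 39.45 MPa
Total = 11.85 + 5.632 + 217.5 + 39.45 = 274.44 MPa
Pore pressure P_p = 1000 kg/m³ × 10 m/s² × 11140 m = 1.114×10^8 Pa = 111.4 MPa
Effective stress σ' = σ_v − P_p = 274.4 − 111.4 = 163.04 MPa = 1630.4 bar

1600 bar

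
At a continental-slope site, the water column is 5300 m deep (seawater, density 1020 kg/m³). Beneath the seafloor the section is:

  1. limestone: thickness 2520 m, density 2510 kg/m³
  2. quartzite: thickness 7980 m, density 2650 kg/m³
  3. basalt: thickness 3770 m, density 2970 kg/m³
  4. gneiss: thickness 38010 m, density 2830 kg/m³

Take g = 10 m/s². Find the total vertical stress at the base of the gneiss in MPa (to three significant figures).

1520 MPa

seawater: 1020 kg/m³ × 10 m/s² × 5300 m = 5.406×10^7 Pa = 54.06 MPa
limestone: 2510 kg/m³ × 10 m/s² × 2520 m = 6.325×10^7 Pa = 63.25 MPa
quartzite: 2650 kg/m³ × 10 m/s² × 7980 m = 2.115×10^8 Pa = 211.5 MPa
basalt: 2970 kg/m³ × 10 m/s² × 3770 m = 1.120×10^8 Pa = 112.0 MPa
gneiss: 2830 kg/m³ × 10 m/s² × 38010 m = 1.076×10^9 Pa = 1076 MPa
Total = 54.06 + 63.25 + 211.5 + 112.0 + 1076 = 1516.4 MPa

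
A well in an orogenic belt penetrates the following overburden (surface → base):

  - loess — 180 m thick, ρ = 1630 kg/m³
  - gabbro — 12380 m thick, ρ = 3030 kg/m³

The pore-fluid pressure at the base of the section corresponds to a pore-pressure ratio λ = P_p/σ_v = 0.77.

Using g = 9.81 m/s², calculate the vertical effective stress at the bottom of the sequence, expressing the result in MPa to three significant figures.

Overburden (lithostatic) stress σ_v:
loess: 1630 kg/m³ × 9.81 m/s² × 180 m = 2.878×10^6 Pa = 2.878 MPa
gabbro: 3030 kg/m³ × 9.81 m/s² × 12380 m = 3.680×10^8 Pa = 368.0 MPa
Total = 2.878 + 368.0 = 370.87 MPa
Pore pressure P_p = λ·σ_v = 0.77 × 370.9 MPa = 285.6 MPa
Effective stress σ' = σ_v − P_p = 370.9 − 285.6 = 85.299 MPa

85.3 MPa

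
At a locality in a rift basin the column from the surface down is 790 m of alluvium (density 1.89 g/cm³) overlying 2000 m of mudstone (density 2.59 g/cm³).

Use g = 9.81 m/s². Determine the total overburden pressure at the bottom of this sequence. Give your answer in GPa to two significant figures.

alluvium: 1890 kg/m³ × 9.81 m/s² × 790 m = 1.465×10^7 Pa = 0.01465 GPa
mudstone: 2590 kg/m³ × 9.81 m/s² × 2000 m = 5.082×10^7 Pa = 0.05082 GPa
Total = 0.01465 + 0.05082 = 0.065463 GPa

0.065 GPa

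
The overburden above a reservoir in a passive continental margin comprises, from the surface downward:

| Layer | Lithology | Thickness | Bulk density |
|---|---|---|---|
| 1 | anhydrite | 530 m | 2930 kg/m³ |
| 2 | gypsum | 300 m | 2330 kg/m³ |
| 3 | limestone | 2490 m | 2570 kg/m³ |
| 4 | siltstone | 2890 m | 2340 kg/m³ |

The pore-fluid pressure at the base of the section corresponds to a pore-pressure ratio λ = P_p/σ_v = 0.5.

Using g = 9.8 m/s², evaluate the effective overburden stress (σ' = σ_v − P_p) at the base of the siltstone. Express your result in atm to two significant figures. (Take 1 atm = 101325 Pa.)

Overburden (lithostatic) stress σ_v:
anhydrite: 2930 kg/m³ × 9.8 m/s² × 530 m = 1.522×10^7 Pa = 15.22 MPa
gypsum: 2330 kg/m³ × 9.8 m/s² × 300 m = 6.850×10^6 Pa = 6.850 MPa
limestone: 2570 kg/m³ × 9.8 m/s² × 2490 m = 6.271×10^7 Pa = 62.71 MPa
siltstone: 2340 kg/m³ × 9.8 m/s² × 2890 m = 6.627×10^7 Pa = 66.27 MPa
Total = 15.22 + 6.850 + 62.71 + 66.27 = 151.06 MPa
Pore pressure P_p = λ·σ_v = 0.5 × 151.1 MPa = 75.53 MPa
Effective stress σ' = σ_v − P_p = 151.1 − 75.53 = 75.528 MPa = 745.40 atm

750 atm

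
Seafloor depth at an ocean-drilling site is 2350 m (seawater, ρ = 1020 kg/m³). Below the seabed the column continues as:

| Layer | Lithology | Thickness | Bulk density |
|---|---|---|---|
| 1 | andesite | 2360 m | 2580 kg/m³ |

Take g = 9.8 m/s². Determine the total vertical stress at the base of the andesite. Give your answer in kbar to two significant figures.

0.83 kbar

seawater: 1020 kg/m³ × 9.8 m/s² × 2350 m = 2.349×10^7 Pa = 0.2349 kbar
andesite: 2580 kg/m³ × 9.8 m/s² × 2360 m = 5.967×10^7 Pa = 0.5967 kbar
Total = 0.2349 + 0.5967 = 0.83161 kbar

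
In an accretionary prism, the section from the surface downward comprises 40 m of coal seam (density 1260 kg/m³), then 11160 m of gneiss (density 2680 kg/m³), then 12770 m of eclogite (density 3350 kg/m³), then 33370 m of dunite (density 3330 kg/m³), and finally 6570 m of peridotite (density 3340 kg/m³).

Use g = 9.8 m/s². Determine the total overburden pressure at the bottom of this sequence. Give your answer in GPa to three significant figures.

2.02 GPa

coal seam: 1260 kg/m³ × 9.8 m/s² × 40 m = 4.939×10^5 Pa = 4.939×10^-4 GPa
gneiss: 2680 kg/m³ × 9.8 m/s² × 11160 m = 2.931×10^8 Pa = 0.2931 GPa
eclogite: 3350 kg/m³ × 9.8 m/s² × 12770 m = 4.192×10^8 Pa = 0.4192 GPa
dunite: 3330 kg/m³ × 9.8 m/s² × 33370 m = 1.089×10^9 Pa = 1.089 GPa
peridotite: 3340 kg/m³ × 9.8 m/s² × 6570 m = 2.150×10^8 Pa = 0.2150 GPa
Total = 4.939×10^-4 + 0.2931 + 0.4192 + 1.089 + 0.2150 = 2.0169 GPa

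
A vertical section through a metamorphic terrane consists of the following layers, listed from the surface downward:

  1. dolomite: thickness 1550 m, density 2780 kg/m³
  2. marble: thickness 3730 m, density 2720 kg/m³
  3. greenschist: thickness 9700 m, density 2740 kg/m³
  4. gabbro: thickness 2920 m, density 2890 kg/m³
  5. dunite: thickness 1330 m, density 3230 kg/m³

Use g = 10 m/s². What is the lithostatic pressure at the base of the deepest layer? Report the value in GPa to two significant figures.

dolomite: 2780 kg/m³ × 10 m/s² × 1550 m = 4.309×10^7 Pa = 0.04309 GPa
marble: 2720 kg/m³ × 10 m/s² × 3730 m = 1.015×10^8 Pa = 0.1015 GPa
greenschist: 2740 kg/m³ × 10 m/s² × 9700 m = 2.658×10^8 Pa = 0.2658 GPa
gabbro: 2890 kg/m³ × 10 m/s² × 2920 m = 8.439×10^7 Pa = 0.08439 GPa
dunite: 3230 kg/m³ × 10 m/s² × 1330 m = 4.296×10^7 Pa = 0.04296 GPa
Total = 0.04309 + 0.1015 + 0.2658 + 0.08439 + 0.04296 = 0.53767 GPa

0.54 GPa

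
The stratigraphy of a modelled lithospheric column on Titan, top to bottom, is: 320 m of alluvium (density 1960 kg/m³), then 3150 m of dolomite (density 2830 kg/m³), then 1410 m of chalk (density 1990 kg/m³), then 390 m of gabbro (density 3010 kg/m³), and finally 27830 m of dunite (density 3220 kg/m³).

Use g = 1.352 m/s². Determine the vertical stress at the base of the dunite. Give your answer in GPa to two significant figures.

alluvium: 1960 kg/m³ × 1.352 m/s² × 320 m = 8.480×10^5 Pa = 8.480×10^-4 GPa
dolomite: 2830 kg/m³ × 1.352 m/s² × 3150 m = 1.205×10^7 Pa = 0.01205 GPa
chalk: 1990 kg/m³ × 1.352 m/s² × 1410 m = 3.794×10^6 Pa = 3.794×10^-3 GPa
gabbro: 3010 kg/m³ × 1.352 m/s² × 390 m = 1.587×10^6 Pa = 1.587×10^-3 GPa
dunite: 3220 kg/m³ × 1.352 m/s² × 27830 m = 1.212×10^8 Pa = 0.1212 GPa
Total = 8.480×10^-4 + 0.01205 + 3.794×10^-3 + 1.587×10^-3 + 0.1212 = 0.13944 GPa

0.14 GPa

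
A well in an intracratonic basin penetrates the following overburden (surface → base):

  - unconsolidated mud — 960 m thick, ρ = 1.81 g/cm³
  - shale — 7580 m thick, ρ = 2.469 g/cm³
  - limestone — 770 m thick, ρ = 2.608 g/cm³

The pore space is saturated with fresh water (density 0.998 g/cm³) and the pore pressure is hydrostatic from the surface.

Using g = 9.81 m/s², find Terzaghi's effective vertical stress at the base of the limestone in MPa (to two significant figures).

Overburden (lithostatic) stress σ_v:
unconsolidated mud: 1810 kg/m³ × 9.81 m/s² × 960 m = 1.705×10^7 Pa = 17.05 MPa
shale: 2469 kg/m³ × 9.81 m/s² × 7580 m = 1.836×10^8 Pa = 183.6 MPa
limestone: 2608 kg/m³ × 9.81 m/s² × 770 m = 1.970×10^7 Pa = 19.70 MPa
Total = 17.05 + 183.6 + 19.70 = 220.34 MPa
Pore pressure P_p = 998 kg/m³ × 9.81 m/s² × 9310 m = 9.115×10^7 Pa = 91.15 MPa
Effective stress σ' = σ_v − P_p = 220.3 − 91.15 = 129.19 MPa

130 MPa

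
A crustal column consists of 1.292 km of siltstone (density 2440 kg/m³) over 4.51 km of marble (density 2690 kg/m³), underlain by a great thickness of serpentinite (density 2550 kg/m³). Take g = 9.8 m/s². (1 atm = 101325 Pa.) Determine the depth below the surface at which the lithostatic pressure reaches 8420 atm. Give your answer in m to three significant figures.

33900 m

Pressure at base of upper layers: 2440×9.8×1292 + 2690×9.8×4510 = 1.498×10^8 Pa = 1478 atm
Remaining pressure to be supplied by serpentinite: 8.532×10^8 − 1.498×10^8 = 7.034×10^8 Pa
Additional depth in serpentinite = 7.034×10^8 Pa / (2550 kg/m³ × 9.8 m/s²) = 28146 m
Total depth = 5802 m + 28146 m = 33948 m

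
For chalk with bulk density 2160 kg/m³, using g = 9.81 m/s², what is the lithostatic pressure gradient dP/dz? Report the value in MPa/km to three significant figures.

dP/dz = ρg = 2160 kg/m³ × 9.81 m/s² = 21190 Pa/m
= 21190 Pa/m × (1 MPa/km / 1000.0 Pa/m) = 21.190 MPa/km

21.2 MPa/km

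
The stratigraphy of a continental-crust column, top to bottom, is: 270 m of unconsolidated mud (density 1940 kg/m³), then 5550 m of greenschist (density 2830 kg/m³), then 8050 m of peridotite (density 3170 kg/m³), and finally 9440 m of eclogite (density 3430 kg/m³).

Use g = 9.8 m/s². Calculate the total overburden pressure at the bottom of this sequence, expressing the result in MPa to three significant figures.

726 MPa

unconsolidated mud: 1940 kg/m³ × 9.8 m/s² × 270 m = 5.133×10^6 Pa = 5.133 MPa
greenschist: 2830 kg/m³ × 9.8 m/s² × 5550 m = 1.539×10^8 Pa = 153.9 MPa
peridotite: 3170 kg/m³ × 9.8 m/s² × 8050 m = 2.501×10^8 Pa = 250.1 MPa
eclogite: 3430 kg/m³ × 9.8 m/s² × 9440 m = 3.173×10^8 Pa = 317.3 MPa
Total = 5.133 + 153.9 + 250.1 + 317.3 = 726.45 MPa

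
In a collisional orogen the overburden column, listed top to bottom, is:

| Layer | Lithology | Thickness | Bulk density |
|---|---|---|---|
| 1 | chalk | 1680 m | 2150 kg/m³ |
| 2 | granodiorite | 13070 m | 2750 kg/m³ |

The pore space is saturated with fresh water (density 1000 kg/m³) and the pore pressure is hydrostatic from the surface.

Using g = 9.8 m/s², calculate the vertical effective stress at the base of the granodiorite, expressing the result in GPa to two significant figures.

Overburden (lithostatic) stress σ_v:
chalk: 2150 kg/m³ × 9.8 m/s² × 1680 m = 3.540×10^7 Pa = 35.40 MPa
granodiorite: 2750 kg/m³ × 9.8 m/s² × 13070 m = 3.522×10^8 Pa = 352.2 MPa
Total = 35.40 + 352.2 = 387.63 MPa
Pore pressure P_p = 1000 kg/m³ × 9.8 m/s² × 14750 m = 1.446×10^8 Pa = 144.6 MPa
Effective stress σ' = σ_v − P_p = 387.6 − 144.6 = 243.08 MPa = 0.24308 GPa

0.24 GPa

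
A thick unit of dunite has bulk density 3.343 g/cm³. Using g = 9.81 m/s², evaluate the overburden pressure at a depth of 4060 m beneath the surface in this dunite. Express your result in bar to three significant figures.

1330 bar

dunite: 3343 kg/m³ × 9.81 m/s² × 4060 m = 1.331×10^8 Pa = 1331 bar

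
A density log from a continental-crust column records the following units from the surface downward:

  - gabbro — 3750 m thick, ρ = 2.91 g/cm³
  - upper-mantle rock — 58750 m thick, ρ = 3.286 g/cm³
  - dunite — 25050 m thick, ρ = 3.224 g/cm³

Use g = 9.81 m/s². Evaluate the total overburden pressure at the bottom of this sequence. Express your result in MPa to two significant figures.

2800 MPa

gabbro: 2910 kg/m³ × 9.81 m/s² × 3750 m = 1.071×10^8 Pa = 107.1 MPa
upper-mantle rock: 3286 kg/m³ × 9.81 m/s² × 58750 m = 1.894×10^9 Pa = 1894 MPa
dunite: 3224 kg/m³ × 9.81 m/s² × 25050 m = 7.923×10^8 Pa = 792.3 MPa
Total = 107.1 + 1894 + 792.3 = 2793.2 MPa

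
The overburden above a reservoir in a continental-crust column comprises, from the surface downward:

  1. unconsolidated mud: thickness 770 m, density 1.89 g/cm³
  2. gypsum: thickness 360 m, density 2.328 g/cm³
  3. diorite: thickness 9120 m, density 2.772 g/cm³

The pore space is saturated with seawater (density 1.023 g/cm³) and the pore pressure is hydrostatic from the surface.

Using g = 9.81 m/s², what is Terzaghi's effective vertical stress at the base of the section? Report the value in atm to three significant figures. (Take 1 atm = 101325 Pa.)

1650 atm

Overburden (lithostatic) stress σ_v:
unconsolidated mud: 1890 kg/m³ × 9.81 m/s² × 770 m = 1.428×10^7 Pa = 14.28 MPa
gypsum: 2328 kg/m³ × 9.81 m/s² × 360 m = 8.222×10^6 Pa = 8.222 MPa
diorite: 2772 kg/m³ × 9.81 m/s² × 9120 m = 2.480×10^8 Pa = 248.0 MPa
Total = 14.28 + 8.222 + 248.0 = 270.50 MPa
Pore pressure P_p = 1023 kg/m³ × 9.81 m/s² × 10250 m = 1.029×10^8 Pa = 102.9 MPa
Effective stress σ' = σ_v − P_p = 270.5 − 102.9 = 167.64 MPa = 1654.4 atm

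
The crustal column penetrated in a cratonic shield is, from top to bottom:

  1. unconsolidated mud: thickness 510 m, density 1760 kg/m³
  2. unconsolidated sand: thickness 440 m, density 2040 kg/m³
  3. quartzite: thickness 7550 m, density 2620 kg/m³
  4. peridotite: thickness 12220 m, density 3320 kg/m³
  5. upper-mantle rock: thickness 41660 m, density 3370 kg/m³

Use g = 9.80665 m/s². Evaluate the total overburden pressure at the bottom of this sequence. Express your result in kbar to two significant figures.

unconsolidated mud: 1760 kg/m³ × 9.80665 m/s² × 510 m = 8.802×10^6 Pa = 0.08802 kbar
unconsolidated sand: 2040 kg/m³ × 9.80665 m/s² × 440 m = 8.802×10^6 Pa = 0.08802 kbar
quartzite: 2620 kg/m³ × 9.80665 m/s² × 7550 m = 1.940×10^8 Pa = 1.940 kbar
peridotite: 3320 kg/m³ × 9.80665 m/s² × 12220 m = 3.979×10^8 Pa = 3.979 kbar
upper-mantle rock: 3370 kg/m³ × 9.80665 m/s² × 41660 m = 1.377×10^9 Pa = 13.77 kbar
Total = 0.08802 + 0.08802 + 1.940 + 3.979 + 13.77 = 19.862 kbar

20 kbar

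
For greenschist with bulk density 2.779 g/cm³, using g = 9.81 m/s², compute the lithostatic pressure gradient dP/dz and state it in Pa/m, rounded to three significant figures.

27300 Pa/m

dP/dz = ρg = 2779 kg/m³ × 9.81 m/s² = 27262 Pa/m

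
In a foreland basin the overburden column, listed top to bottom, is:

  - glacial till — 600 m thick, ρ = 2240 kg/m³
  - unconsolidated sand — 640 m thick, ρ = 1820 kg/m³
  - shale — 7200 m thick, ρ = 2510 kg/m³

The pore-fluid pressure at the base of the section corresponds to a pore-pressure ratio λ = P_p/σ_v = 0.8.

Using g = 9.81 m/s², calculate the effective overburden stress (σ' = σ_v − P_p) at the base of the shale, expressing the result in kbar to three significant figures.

Overburden (lithostatic) stress σ_v:
glacial till: 2240 kg/m³ × 9.81 m/s² × 600 m = 1.318×10^7 Pa = 13.18 MPa
unconsolidated sand: 1820 kg/m³ × 9.81 m/s² × 640 m = 1.143×10^7 Pa = 11.43 MPa
shale: 2510 kg/m³ × 9.81 m/s² × 7200 m = 1.773×10^8 Pa = 177.3 MPa
Total = 13.18 + 11.43 + 177.3 = 201.90 MPa
Pore pressure P_p = λ·σ_v = 0.8 × 201.9 MPa = 161.5 MPa
Effective stress σ' = σ_v − P_p = 201.9 − 161.5 = 40.380 MPa = 0.40380 kbar

0.404 kbar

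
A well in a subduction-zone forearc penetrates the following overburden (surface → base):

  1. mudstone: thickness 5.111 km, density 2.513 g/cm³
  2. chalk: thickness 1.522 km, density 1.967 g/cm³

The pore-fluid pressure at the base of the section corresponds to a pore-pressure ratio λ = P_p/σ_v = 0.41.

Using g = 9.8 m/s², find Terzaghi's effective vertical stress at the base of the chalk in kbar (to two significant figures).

Overburden (lithostatic) stress σ_v:
mudstone: 2513 kg/m³ × 9.8 m/s² × 5111 m = 1.259×10^8 Pa = 125.9 MPa
chalk: 1967 kg/m³ × 9.8 m/s² × 1522 m = 2.934×10^7 Pa = 29.34 MPa
Total = 125.9 + 29.34 = 155.21 MPa
Pore pressure P_p = λ·σ_v = 0.41 × 155.2 MPa = 63.64 MPa
Effective stress σ' = σ_v − P_p = 155.2 − 63.64 = 91.574 MPa = 0.91574 kbar

0.92 kbar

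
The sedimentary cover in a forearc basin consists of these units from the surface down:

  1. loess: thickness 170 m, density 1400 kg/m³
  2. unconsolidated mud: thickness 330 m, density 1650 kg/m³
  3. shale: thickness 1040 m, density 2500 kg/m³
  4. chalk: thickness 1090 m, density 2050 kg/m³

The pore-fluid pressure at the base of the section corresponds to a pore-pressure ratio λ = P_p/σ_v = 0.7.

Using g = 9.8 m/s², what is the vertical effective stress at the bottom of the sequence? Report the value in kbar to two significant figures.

Overburden (lithostatic) stress σ_v:
loess: 1400 kg/m³ × 9.8 m/s² × 170 m = 2.332×10^6 Pa = 2.332 MPa
unconsolidated mud: 1650 kg/m³ × 9.8 m/s² × 330 m = 5.336×10^6 Pa = 5.336 MPa
shale: 2500 kg/m³ × 9.8 m/s² × 1040 m = 2.548×10^7 Pa = 25.48 MPa
chalk: 2050 kg/m³ × 9.8 m/s² × 1090 m = 2.190×10^7 Pa = 21.90 MPa
Total = 2.332 + 5.336 + 25.48 + 21.90 = 55.047 MPa
Pore pressure P_p = λ·σ_v = 0.7 × 55.05 MPa = 38.53 MPa
Effective stress σ' = σ_v − P_p = 55.05 − 38.53 = 16.514 MPa = 0.16514 kbar

0.17 kbar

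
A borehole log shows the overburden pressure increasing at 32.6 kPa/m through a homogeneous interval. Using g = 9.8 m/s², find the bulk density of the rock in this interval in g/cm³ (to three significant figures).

3.33 g/cm³

ρ = (dP/dz)/g = 32.6 kPa/m / 9.8 m/s² = 32600 Pa/m / 9.8 m/s² = 3326.5 kg/m³
= 3.327 g/cm³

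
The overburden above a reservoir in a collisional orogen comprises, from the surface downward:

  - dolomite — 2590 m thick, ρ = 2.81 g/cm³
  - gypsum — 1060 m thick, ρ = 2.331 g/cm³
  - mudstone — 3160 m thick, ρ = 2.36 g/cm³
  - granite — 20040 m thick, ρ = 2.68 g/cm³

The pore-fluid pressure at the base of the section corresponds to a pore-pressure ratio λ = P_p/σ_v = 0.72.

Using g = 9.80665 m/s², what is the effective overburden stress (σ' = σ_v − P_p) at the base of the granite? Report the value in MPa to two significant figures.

190 MPa

Overburden (lithostatic) stress σ_v:
dolomite: 2810 kg/m³ × 9.80665 m/s² × 2590 m = 7.137×10^7 Pa = 71.37 MPa
gypsum: 2331 kg/m³ × 9.80665 m/s² × 1060 m = 2.423×10^7 Pa = 24.23 MPa
mudstone: 2360 kg/m³ × 9.80665 m/s² × 3160 m = 7.313×10^7 Pa = 73.13 MPa
granite: 2680 kg/m³ × 9.80665 m/s² × 20040 m = 5.267×10^8 Pa = 526.7 MPa
Total = 71.37 + 24.23 + 73.13 + 526.7 = 695.42 MPa
Pore pressure P_p = λ·σ_v = 0.72 × 695.4 MPa = 500.7 MPa
Effective stress σ' = σ_v − P_p = 695.4 − 500.7 = 194.72 MPa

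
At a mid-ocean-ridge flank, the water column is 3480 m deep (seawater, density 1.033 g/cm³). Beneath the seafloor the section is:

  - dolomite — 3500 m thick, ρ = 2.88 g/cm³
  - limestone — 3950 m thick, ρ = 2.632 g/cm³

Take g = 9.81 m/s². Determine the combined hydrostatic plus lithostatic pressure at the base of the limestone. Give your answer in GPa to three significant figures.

0.236 GPa

seawater: 1033 kg/m³ × 9.81 m/s² × 3480 m = 3.527×10^7 Pa = 0.03527 GPa
dolomite: 2880 kg/m³ × 9.81 m/s² × 3500 m = 9.888×10^7 Pa = 0.09888 GPa
limestone: 2632 kg/m³ × 9.81 m/s² × 3950 m = 1.020×10^8 Pa = 0.1020 GPa
Total = 0.03527 + 0.09888 + 0.1020 = 0.23614 GPa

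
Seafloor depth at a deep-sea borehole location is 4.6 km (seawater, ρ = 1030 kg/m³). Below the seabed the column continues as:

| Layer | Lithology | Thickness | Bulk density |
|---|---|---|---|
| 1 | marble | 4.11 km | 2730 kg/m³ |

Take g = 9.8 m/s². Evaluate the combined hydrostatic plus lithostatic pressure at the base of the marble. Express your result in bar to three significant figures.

1560 bar

seawater: 1030 kg/m³ × 9.8 m/s² × 4600 m = 4.643×10^7 Pa = 464.3 bar
marble: 2730 kg/m³ × 9.8 m/s² × 4110 m = 1.100×10^8 Pa = 1100 bar
Total = 464.3 + 1100 = 1563.9 bar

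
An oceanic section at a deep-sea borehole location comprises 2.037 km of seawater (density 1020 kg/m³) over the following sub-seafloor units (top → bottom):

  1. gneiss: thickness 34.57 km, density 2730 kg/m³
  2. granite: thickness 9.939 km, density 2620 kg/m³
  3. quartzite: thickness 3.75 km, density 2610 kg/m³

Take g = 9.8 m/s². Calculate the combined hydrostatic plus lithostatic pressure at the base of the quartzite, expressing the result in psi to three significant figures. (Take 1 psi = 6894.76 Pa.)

188000 psi

seawater: 1020 kg/m³ × 9.8 m/s² × 2037 m = 2.036×10^7 Pa = 2953 psi
gneiss: 2730 kg/m³ × 9.8 m/s² × 34570 m = 9.249×10^8 Pa = 1.341×10^5 psi
granite: 2620 kg/m³ × 9.8 m/s² × 9939 m = 2.552×10^8 Pa = 37013 psi
quartzite: 2610 kg/m³ × 9.8 m/s² × 3750 m = 9.592×10^7 Pa = 13912 psi
Total = 2953 + 1.341×10^5 + 37013 + 13912 = 1.8802×10^5 psi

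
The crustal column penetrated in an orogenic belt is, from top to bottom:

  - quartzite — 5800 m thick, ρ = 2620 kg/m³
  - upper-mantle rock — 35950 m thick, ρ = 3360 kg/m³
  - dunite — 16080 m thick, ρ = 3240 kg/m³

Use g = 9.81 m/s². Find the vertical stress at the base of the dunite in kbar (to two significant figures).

quartzite: 2620 kg/m³ × 9.81 m/s² × 5800 m = 1.491×10^8 Pa = 1.491 kbar
upper-mantle rock: 3360 kg/m³ × 9.81 m/s² × 35950 m = 1.185×10^9 Pa = 11.85 kbar
dunite: 3240 kg/m³ × 9.81 m/s² × 16080 m = 5.111×10^8 Pa = 5.111 kbar
Total = 1.491 + 11.85 + 5.111 = 18.451 kbar

18 kbar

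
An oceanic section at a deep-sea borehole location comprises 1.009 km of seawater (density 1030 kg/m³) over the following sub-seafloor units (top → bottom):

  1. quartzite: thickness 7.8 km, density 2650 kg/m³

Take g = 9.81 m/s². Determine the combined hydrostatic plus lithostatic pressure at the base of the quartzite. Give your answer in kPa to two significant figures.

210000 kPa

seawater: 1030 kg/m³ × 9.81 m/s² × 1009 m = 1.020×10^7 Pa = 10195 kPa
quartzite: 2650 kg/m³ × 9.81 m/s² × 7800 m = 2.028×10^8 Pa = 2.028×10^5 kPa
Total = 10195 + 2.028×10^5 = 2.1297×10^5 kPa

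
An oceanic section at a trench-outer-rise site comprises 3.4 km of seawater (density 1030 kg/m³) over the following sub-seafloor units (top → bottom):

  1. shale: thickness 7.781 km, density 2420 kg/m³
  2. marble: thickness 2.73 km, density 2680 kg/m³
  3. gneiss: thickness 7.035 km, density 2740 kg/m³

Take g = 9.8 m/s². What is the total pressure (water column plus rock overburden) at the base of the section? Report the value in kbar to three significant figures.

seawater: 1030 kg/m³ × 9.8 m/s² × 3400 m = 3.432×10^7 Pa = 0.3432 kbar
shale: 2420 kg/m³ × 9.8 m/s² × 7781 m = 1.845×10^8 Pa = 1.845 kbar
marble: 2680 kg/m³ × 9.8 m/s² × 2730 m = 7.170×10^7 Pa = 0.7170 kbar
gneiss: 2740 kg/m³ × 9.8 m/s² × 7035 m = 1.889×10^8 Pa = 1.889 kbar
Total = 0.3432 + 1.845 + 0.7170 + 1.889 = 4.7946 kbar

4.79 kbar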